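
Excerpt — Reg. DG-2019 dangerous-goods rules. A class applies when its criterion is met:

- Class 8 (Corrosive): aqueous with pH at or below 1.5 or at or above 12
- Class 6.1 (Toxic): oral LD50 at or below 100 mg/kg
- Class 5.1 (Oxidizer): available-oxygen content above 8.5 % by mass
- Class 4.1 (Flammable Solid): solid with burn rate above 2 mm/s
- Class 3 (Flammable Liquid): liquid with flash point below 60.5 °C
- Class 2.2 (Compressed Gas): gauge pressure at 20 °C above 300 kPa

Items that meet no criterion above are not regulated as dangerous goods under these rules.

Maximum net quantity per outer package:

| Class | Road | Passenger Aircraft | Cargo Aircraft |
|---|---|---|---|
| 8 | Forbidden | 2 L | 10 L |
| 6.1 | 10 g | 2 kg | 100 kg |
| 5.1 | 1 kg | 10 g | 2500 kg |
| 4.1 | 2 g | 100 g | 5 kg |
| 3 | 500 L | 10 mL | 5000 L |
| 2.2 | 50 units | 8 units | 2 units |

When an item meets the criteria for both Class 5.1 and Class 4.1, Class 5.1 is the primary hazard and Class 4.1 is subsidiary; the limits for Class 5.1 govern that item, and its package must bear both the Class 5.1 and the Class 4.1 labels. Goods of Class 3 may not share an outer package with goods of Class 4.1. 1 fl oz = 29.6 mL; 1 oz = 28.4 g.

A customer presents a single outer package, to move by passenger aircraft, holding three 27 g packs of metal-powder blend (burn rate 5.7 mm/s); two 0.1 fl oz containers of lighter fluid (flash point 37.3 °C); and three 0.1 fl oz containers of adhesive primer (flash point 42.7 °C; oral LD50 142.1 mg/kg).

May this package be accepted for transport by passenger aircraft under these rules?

Burn rate 5.7 mm/s meets the Class 4.1 criterion (Flammable Solid), so the metal-powder blend is Class 4.1.
The lighter fluid has flash point 37.3 °C, which is < 60.5 °C, so it is Class 3 (Flammable Liquid).
The adhesive primer has flash point 42.7 °C, which is < 60.5 °C, so it is Class 3 (Flammable Liquid).
Total Class 3: (two 0.1 fl oz containers = 5.92 mL) + (three 0.1 fl oz containers = 8.88 mL) = 14.8 mL.
14.8 mL exceeds the passenger aircraft limit of 10 mL for Class 3.
Class 4.1 quantity: three 27 g packs = 81 g.
81 g ≤ 100 g (passenger aircraft limit, Class 4.1) — within limit.
Class 3 and Class 4.1 may not share an outer package.

No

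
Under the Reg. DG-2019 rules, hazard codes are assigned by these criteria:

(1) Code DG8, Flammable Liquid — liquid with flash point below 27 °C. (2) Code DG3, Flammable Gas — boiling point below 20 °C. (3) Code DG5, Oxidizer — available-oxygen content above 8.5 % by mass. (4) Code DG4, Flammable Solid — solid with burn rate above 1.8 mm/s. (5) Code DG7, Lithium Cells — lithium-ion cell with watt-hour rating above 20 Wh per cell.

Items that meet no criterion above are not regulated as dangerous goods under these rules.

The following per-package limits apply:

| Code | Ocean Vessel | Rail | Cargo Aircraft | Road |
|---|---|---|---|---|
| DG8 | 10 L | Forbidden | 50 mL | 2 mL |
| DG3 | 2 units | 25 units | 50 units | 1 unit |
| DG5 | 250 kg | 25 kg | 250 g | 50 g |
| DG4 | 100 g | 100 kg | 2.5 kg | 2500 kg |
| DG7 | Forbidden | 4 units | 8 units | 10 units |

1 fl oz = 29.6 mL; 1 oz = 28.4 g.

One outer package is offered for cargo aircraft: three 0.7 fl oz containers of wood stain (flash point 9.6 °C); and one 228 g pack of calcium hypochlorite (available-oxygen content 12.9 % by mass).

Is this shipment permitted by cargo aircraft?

Wood stain: flash point 9.6 °C < 27 °C → Code DG8 (Flammable Liquid).
With available-oxygen content 12.9 % by mass (> 8.5 % by mass), the calcium hypochlorite falls in Code DG5.
Code DG8 quantity: three 0.7 fl oz containers = 62.16 mL.
62.16 mL > 50 mL (cargo aircraft limit, Code DG8) — over the limit.
Code DG5 quantity: 228 g.
228 g ≤ 250 g (cargo aircraft limit, Code DG5) — within limit.

No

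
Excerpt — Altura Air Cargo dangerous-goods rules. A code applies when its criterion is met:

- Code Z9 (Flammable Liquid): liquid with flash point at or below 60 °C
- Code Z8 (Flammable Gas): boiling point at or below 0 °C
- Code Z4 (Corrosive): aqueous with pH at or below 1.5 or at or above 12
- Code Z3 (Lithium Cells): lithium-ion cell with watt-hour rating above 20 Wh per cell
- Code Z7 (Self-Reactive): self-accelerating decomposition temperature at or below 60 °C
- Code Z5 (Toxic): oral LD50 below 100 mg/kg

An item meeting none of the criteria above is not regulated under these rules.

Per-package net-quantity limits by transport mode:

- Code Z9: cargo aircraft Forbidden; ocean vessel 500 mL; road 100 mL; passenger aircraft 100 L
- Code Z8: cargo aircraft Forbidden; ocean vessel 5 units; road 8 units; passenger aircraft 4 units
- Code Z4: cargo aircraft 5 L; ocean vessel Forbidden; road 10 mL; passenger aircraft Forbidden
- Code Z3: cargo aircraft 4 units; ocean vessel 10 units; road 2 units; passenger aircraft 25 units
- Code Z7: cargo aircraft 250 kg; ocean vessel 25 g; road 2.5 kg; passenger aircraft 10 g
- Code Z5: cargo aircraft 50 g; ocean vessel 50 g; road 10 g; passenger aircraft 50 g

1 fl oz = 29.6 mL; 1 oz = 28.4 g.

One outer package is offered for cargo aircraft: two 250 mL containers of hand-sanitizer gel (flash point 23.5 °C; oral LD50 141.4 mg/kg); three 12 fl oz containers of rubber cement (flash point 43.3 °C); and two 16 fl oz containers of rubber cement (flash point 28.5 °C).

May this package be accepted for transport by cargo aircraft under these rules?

No

Hand-sanitizer gel: flash point 23.5 °C ≤ 60 °C → Code Z9 (Flammable Liquid).
The rubber cement has flash point 43.3 °C, which is ≤ 60 °C, so it is Code Z9 (Flammable Liquid).
The rubber cement has flash point 28.5 °C, which is ≤ 60 °C, so it is Code Z9 (Flammable Liquid).
Code Z9 net quantity: (two 250 mL containers = 500 mL) + (three 12 fl oz containers = 1065.6 mL) + (two 16 fl oz containers = 947.2 mL) = 2512.8 mL.
By cargo aircraft, Code Z9 is Forbidden regardless of quantity.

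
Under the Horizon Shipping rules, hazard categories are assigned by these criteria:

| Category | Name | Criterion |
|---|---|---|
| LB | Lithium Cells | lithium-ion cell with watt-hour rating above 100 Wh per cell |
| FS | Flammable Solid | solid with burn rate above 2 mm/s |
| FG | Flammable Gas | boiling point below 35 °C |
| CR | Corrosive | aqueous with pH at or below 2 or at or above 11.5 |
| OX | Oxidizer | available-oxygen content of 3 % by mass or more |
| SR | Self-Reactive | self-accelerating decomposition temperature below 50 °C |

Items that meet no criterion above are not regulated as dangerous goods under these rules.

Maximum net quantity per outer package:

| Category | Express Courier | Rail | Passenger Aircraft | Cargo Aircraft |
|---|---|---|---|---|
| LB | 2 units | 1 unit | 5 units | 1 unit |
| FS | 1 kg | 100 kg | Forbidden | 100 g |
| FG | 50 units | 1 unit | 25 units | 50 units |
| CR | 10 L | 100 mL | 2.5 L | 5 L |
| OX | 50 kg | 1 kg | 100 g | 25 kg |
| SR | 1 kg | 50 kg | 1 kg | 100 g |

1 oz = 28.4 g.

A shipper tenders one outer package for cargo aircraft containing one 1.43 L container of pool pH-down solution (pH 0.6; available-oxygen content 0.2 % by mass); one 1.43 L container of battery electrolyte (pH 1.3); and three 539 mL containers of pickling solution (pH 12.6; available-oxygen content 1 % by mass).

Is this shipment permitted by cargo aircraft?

Yes

pH 0.6 meets the Category CR criterion (Corrosive), so the pool pH-down solution is Category CR.
With pH 1.3 (≤ 2), the battery electrolyte falls in Category CR.
The pickling solution has pH 12.6, which is ≥ 11.5, so it is Category CR (Corrosive).
Total Category CR: 1.43 L + 1.43 L + (three 539 mL containers = 1.617 L) = 4.477 L.
4.477 L ≤ 5 L (cargo aircraft limit, Category CR) — within limit.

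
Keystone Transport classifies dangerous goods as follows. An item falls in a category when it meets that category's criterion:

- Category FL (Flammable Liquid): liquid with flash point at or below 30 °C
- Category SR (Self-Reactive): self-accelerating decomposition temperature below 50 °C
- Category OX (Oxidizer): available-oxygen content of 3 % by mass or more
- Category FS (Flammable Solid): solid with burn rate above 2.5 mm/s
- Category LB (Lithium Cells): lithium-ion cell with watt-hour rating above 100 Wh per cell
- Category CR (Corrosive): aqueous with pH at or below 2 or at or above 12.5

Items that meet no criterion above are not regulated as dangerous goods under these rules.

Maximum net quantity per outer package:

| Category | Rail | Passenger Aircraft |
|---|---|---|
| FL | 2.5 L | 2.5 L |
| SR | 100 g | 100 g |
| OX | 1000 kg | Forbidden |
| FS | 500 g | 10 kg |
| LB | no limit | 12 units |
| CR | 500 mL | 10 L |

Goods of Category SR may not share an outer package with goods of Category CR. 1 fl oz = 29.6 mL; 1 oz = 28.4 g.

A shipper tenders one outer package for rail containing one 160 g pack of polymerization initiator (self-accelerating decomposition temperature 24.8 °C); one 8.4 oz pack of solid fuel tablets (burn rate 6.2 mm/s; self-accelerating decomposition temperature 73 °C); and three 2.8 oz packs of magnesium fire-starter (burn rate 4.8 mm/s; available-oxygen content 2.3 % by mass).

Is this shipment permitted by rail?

No

Self-accelerating decomposition temperature 24.8 °C meets the Category SR criterion (Self-Reactive), so the polymerization initiator is Category SR.
The solid fuel tablets have burn rate 6.2 mm/s, which is > 2.5 mm/s, so they are Category FS (Flammable Solid).
The magnesium fire-starter has burn rate 4.8 mm/s, which is > 2.5 mm/s, so it is Category FS (Flammable Solid).
Category SR quantity: 160 g.
160 g exceeds the rail limit of 100 g for Category SR.
Category FS net quantity: (one 8.4 oz pack = 238.56 g) + (three 2.8 oz packs = 238.56 g) = 477.12 g.
477.12 g ≤ 500 g (rail limit, Category FS) — within limit.
The segregation rule (Category SR with Category CR) does not apply to Category SR with Category FS.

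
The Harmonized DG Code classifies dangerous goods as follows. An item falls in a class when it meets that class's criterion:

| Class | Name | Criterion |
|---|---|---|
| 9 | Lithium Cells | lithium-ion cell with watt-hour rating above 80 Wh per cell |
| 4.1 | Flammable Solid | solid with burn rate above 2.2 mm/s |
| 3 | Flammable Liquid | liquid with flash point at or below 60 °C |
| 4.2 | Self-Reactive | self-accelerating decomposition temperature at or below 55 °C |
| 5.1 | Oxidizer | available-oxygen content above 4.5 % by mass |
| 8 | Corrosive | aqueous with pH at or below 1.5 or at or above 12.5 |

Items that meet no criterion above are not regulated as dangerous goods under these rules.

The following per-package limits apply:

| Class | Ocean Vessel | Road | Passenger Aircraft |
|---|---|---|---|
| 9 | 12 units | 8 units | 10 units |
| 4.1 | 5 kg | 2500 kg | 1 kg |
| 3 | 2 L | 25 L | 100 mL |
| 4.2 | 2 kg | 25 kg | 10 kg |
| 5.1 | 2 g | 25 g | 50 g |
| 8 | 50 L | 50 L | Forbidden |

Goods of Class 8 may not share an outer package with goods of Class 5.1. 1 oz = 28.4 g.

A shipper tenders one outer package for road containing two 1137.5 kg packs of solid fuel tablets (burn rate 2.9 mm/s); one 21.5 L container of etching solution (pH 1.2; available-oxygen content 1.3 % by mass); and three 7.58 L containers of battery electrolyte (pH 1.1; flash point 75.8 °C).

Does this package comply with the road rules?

Burn rate 2.9 mm/s meets the Class 4.1 criterion (Flammable Solid), so the solid fuel tablets are Class 4.1.
With pH 1.2 (≤ 1.5), the etching solution falls in Class 8.
Battery electrolyte: pH 1.1 ≤ 1.5 → Class 8 (Corrosive).
Class 8 net quantity: 21.5 L + (three 7.58 L containers = 22.74 L) = 44.24 L.
44.24 L is within the road limit of 50 L for Class 8.
Class 4.1 quantity: two 1137.5 kg packs = 2275 kg.
2275 kg ≤ 2500 kg (road limit, Class 4.1) — within limit.
The segregation rule (Class 8 with Class 5.1) does not apply to Class 8 with Class 4.1.
Every hazard class is within its road limit and no segregation rule is violated.

Yes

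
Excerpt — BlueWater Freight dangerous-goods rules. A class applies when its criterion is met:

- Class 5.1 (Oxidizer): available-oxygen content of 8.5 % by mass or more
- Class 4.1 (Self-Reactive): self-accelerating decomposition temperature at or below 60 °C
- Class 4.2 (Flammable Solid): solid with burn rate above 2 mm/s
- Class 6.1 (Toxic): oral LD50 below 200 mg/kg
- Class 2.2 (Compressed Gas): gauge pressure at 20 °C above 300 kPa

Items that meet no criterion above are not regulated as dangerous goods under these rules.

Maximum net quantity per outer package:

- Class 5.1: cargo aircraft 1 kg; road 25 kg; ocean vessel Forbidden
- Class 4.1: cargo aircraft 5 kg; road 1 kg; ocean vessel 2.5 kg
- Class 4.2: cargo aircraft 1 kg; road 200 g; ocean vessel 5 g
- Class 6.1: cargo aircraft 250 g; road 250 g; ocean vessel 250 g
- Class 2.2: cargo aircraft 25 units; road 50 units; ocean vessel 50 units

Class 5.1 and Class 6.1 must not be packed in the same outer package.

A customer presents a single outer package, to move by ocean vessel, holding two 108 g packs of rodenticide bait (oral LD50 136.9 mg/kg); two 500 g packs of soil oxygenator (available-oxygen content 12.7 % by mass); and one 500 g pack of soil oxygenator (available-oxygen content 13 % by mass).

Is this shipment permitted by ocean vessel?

Rodenticide bait: oral LD50 136.9 mg/kg < 200 mg/kg → Class 6.1 (Toxic).
Soil oxygenator: available-oxygen content 12.7 % by mass ≥ 8.5 % by mass → Class 5.1 (Oxidizer).
The soil oxygenator has available-oxygen content 13 % by mass, which is ≥ 8.5 % by mass, so it is Class 5.1 (Oxidizer).
Total Class 5.1: (two 500 g packs = 1 kg) + 500 g = 1.5 kg.
By ocean vessel, Class 5.1 is Forbidden regardless of quantity.
Class 6.1 quantity: two 108 g packs = 216 g.
216 g is within the ocean vessel limit of 250 g for Class 6.1.
Class 5.1 and Class 6.1 may not share an outer package.

No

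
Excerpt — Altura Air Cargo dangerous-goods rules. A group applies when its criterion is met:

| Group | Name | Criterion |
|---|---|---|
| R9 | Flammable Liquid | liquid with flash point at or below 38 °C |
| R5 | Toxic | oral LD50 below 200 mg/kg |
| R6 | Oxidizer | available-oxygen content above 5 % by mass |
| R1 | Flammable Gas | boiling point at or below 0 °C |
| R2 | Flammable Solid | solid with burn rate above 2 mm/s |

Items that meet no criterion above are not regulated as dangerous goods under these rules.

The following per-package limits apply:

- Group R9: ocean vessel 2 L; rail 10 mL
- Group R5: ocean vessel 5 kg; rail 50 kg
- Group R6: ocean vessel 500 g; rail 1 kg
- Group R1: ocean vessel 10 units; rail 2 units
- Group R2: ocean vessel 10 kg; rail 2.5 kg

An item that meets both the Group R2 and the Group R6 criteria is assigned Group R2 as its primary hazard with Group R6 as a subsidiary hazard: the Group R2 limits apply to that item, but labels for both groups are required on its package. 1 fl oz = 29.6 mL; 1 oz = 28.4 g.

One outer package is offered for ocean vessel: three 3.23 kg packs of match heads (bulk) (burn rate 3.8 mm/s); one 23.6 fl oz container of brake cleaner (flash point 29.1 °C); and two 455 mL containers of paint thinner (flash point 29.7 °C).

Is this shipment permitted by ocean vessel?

Yes

With burn rate 3.8 mm/s (> 2 mm/s), the match heads (bulk) fall in Group R2.
Brake cleaner: flash point 29.1 °C ≤ 38 °C → Group R9 (Flammable Liquid).
Flash point 29.7 °C meets the Group R9 criterion (Flammable Liquid), so the paint thinner is Group R9.
Total Group R9: (one 23.6 fl oz container = 698.56 mL) + (two 455 mL containers = 910 mL) = 1608.56 mL.
1608.56 mL ≤ 2 L (ocean vessel limit, Group R9) — within limit.
Group R2 quantity: three 3.23 kg packs = 9.69 kg.
That is within the Group R2 ocean vessel limit of 10 kg.
Every hazard group is within its ocean vessel limit and no segregation rule is violated.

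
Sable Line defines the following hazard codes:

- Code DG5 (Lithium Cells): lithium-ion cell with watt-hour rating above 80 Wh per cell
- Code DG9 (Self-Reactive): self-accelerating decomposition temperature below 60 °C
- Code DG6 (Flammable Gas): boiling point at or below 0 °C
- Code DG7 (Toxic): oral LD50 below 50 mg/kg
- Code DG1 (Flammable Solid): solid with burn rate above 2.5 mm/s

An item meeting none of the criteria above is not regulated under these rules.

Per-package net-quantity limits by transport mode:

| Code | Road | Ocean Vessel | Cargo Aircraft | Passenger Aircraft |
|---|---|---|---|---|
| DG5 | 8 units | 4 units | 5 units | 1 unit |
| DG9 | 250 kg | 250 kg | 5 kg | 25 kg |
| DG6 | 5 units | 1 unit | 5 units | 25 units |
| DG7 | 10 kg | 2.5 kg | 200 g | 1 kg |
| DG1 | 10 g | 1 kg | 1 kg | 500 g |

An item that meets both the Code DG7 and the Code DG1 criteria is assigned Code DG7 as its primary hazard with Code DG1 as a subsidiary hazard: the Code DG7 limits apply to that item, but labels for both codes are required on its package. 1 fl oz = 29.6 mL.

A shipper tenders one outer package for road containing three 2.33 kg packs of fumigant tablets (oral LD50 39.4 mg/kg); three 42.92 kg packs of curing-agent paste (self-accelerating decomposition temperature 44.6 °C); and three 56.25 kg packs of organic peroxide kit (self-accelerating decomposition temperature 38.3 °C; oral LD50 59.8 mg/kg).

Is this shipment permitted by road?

No

With oral LD50 39.4 mg/kg (< 50 mg/kg), the fumigant tablets fall in Code DG7.
Curing-agent paste: self-accelerating decomposition temperature 44.6 °C < 60 °C → Code DG9 (Self-Reactive).
Organic peroxide kit: self-accelerating decomposition temperature 38.3 °C < 60 °C → Code DG9 (Self-Reactive).
Code DG9 net quantity: (three 42.92 kg packs = 128.76 kg) + (three 56.25 kg packs = 168.75 kg) = 297.51 kg.
297.51 kg > 250 kg (road limit, Code DG9) — over the limit.
Code DG7 quantity: three 2.33 kg packs = 6.99 kg.
6.99 kg ≤ 10 kg (road limit, Code DG7) — within limit.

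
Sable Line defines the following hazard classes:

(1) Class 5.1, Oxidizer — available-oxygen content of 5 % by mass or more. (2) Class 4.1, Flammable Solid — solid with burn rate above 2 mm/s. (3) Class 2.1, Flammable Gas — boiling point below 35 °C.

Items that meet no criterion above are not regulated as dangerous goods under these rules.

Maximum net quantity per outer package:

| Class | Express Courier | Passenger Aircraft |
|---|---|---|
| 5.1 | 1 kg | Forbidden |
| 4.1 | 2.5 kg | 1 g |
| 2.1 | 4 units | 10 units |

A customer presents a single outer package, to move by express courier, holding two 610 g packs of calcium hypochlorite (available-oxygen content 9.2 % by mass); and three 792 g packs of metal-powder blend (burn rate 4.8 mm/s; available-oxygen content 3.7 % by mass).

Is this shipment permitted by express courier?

No

The calcium hypochlorite has available-oxygen content 9.2 % by mass, which is ≥ 5 % by mass, so it is Class 5.1 (Oxidizer).
Burn rate 4.8 mm/s meets the Class 4.1 criterion (Flammable Solid), so the metal-powder blend is Class 4.1.
Class 5.1 quantity: two 610 g packs = 1.22 kg.
1.22 kg exceeds the express courier limit of 1 kg for Class 5.1.
Class 4.1 quantity: three 792 g packs = 2.376 kg.
That is within the Class 4.1 express courier limit of 2.5 kg.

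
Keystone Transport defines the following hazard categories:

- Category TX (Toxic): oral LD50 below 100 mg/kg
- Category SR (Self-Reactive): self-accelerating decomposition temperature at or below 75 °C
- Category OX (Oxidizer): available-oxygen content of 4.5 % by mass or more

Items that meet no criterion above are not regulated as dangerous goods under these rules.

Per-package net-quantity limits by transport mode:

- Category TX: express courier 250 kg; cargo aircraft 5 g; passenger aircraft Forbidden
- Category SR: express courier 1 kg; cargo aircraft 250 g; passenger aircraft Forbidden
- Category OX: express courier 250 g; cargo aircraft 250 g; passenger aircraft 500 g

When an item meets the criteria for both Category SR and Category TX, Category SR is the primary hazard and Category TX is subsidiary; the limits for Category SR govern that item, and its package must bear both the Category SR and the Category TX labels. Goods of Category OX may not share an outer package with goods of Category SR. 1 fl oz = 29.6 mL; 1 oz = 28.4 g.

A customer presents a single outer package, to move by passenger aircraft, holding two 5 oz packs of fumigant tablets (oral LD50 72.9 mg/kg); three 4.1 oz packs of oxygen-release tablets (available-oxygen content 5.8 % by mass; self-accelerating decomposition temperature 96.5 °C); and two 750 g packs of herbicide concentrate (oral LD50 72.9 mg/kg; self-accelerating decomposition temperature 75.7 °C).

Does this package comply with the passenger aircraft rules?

No

With oral LD50 72.9 mg/kg (< 100 mg/kg), the fumigant tablets fall in Category TX.
With available-oxygen content 5.8 % by mass (≥ 4.5 % by mass), the oxygen-release tablets fall in Category OX.
Oral LD50 72.9 mg/kg meets the Category TX criterion (Toxic), so the herbicide concentrate is Category TX.
Total Category TX: (two 5 oz packs = 284 g) + (two 750 g packs = 1.5 kg) = 1.784 kg.
Category TX is Forbidden by passenger aircraft.
Category OX quantity: three 4.1 oz packs = 349.32 g.
That is within the Category OX passenger aircraft limit of 500 g.
The segregation rule (Category OX with Category SR) does not apply to Category TX with Category OX.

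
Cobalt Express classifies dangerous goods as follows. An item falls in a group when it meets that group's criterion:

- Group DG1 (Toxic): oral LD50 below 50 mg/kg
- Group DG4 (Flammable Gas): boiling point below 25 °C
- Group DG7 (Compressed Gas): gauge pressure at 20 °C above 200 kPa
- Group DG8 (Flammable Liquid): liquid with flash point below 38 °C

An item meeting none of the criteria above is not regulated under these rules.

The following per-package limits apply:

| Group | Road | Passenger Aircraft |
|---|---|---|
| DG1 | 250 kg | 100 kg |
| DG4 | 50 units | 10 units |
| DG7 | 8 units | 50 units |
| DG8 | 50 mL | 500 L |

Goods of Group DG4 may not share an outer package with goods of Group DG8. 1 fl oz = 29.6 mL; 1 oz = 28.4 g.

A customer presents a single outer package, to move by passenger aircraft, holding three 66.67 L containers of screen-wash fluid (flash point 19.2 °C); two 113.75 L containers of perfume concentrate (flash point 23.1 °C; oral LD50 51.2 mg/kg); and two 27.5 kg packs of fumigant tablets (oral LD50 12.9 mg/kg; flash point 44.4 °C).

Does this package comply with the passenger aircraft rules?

With flash point 19.2 °C (< 38 °C), the screen-wash fluid falls in Group DG8.
With flash point 23.1 °C (< 38 °C), the perfume concentrate falls in Group DG8.
With oral LD50 12.9 mg/kg (< 50 mg/kg), the fumigant tablets fall in Group DG1.
Group DG8 net quantity: (three 66.67 L containers = 200.01 L) + (two 113.75 L containers = 227.5 L) = 427.51 L.
That is within the Group DG8 passenger aircraft limit of 500 L.
Group DG1 quantity: two 27.5 kg packs = 55 kg.
That is within the Group DG1 passenger aircraft limit of 100 kg.
The segregation rule (Group DG4 with Group DG8) does not apply to Group DG8 with Group DG1.
Every hazard group is within its passenger aircraft limit and no segregation rule is violated.

Yes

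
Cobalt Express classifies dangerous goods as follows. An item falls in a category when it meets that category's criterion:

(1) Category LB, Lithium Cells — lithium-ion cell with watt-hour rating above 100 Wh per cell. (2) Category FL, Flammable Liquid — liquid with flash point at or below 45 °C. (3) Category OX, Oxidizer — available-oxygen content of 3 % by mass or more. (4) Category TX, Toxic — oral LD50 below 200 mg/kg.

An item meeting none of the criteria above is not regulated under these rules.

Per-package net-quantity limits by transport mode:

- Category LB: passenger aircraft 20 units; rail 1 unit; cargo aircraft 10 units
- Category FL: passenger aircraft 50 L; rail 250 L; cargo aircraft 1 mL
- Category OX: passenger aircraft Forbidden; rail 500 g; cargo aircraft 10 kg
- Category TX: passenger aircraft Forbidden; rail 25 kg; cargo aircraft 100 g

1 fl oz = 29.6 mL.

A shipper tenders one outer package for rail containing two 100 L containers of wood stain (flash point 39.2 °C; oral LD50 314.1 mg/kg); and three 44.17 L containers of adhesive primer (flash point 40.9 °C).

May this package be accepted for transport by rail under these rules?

No

The wood stain has flash point 39.2 °C, which is ≤ 45 °C, so it is Category FL (Flammable Liquid).
Adhesive primer: flash point 40.9 °C ≤ 45 °C → Category FL (Flammable Liquid).
Total Category FL: (two 100 L containers = 200 L) + (three 44.17 L containers = 132.51 L) = 332.51 L.
332.51 L > 250 L (rail limit, Category FL) — over the limit.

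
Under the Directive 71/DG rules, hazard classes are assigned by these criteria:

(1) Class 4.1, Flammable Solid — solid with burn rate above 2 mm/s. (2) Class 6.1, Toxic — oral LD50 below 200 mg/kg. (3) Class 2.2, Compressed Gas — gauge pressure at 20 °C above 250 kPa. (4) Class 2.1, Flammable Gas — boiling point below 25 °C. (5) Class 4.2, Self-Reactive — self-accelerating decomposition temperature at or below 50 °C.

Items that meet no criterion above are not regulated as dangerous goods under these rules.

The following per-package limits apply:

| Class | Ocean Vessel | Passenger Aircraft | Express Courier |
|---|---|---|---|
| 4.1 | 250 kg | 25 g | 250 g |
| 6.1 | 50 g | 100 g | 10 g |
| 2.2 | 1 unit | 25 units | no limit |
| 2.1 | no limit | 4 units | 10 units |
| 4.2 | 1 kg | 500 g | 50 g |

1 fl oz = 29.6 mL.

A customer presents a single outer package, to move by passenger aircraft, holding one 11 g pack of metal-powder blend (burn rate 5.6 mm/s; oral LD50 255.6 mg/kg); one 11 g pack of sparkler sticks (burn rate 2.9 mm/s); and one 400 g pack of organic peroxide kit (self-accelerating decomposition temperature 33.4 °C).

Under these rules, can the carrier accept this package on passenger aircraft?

The metal-powder blend has burn rate 5.6 mm/s, which is > 2 mm/s, so it is Class 4.1 (Flammable Solid).
With burn rate 2.9 mm/s (> 2 mm/s), the sparkler sticks fall in Class 4.1.
With self-accelerating decomposition temperature 33.4 °C (≤ 50 °C), the organic peroxide kit falls in Class 4.2.
Total Class 4.1: 11 g + 11 g = 22 g.
That is within the Class 4.1 passenger aircraft limit of 25 g.
Class 4.2 quantity: 400 g.
That is within the Class 4.2 passenger aircraft limit of 500 g.
Every hazard class is within its passenger aircraft limit and no segregation rule is violated.

Yes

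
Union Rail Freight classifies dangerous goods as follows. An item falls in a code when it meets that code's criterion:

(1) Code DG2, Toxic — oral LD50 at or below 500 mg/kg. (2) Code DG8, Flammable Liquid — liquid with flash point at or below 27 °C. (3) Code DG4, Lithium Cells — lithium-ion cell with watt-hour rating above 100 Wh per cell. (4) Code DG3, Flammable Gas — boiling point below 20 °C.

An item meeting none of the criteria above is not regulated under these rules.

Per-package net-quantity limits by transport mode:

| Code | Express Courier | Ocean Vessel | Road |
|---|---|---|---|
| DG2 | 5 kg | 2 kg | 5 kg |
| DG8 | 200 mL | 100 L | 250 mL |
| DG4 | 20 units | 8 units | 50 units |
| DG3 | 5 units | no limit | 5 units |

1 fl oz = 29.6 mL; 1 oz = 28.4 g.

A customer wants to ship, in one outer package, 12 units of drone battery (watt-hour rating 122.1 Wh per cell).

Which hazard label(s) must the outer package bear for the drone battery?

Code DG4

Watt-hour rating 122.1 Wh per cell meets the Code DG4 criterion (Lithium Cells), so the drone battery is Code DG4.
Only the Code DG4 label is required.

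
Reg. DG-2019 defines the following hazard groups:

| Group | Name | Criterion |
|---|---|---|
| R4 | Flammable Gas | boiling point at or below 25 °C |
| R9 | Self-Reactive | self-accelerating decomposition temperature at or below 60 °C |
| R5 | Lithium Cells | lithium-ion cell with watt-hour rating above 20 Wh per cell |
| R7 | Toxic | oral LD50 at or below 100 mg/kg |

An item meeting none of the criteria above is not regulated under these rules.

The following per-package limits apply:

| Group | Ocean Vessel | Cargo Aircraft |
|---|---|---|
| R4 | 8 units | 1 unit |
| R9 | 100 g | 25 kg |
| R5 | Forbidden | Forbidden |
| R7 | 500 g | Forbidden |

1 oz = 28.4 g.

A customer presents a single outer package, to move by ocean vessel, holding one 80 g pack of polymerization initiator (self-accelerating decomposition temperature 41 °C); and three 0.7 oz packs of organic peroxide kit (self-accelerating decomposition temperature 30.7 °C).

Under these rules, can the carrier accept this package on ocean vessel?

Polymerization initiator: self-accelerating decomposition temperature 41 °C ≤ 60 °C → Group R9 (Self-Reactive).
Self-accelerating decomposition temperature 30.7 °C meets the Group R9 criterion (Self-Reactive), so the organic peroxide kit is Group R9.
Total Group R9: 80 g + (three 0.7 oz packs = 59.64 g) = 139.64 g.
139.64 g exceeds the ocean vessel limit of 100 g for Group R9.

No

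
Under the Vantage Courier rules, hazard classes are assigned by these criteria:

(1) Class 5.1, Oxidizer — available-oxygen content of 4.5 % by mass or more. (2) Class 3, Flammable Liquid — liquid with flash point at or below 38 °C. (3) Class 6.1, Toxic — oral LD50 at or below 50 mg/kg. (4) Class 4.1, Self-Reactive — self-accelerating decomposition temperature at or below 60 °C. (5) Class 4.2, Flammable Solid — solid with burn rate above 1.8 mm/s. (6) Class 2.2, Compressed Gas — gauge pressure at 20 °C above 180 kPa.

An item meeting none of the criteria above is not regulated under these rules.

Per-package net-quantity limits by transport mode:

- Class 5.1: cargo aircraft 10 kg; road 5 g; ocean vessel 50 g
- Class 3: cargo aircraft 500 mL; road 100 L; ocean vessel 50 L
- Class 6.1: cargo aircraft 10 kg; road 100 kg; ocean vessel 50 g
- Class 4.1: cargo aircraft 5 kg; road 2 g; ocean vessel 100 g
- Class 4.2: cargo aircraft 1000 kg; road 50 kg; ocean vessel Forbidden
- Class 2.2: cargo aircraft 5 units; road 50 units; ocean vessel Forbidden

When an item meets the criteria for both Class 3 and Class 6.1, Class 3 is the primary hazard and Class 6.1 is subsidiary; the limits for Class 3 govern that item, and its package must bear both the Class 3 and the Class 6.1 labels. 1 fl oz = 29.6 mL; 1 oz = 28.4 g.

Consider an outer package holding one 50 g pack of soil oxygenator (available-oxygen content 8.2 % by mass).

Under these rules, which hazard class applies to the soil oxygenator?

Class 5.1

Available-oxygen content 8.2 % by mass meets the Class 5.1 criterion (Oxidizer), so the soil oxygenator is Class 5.1.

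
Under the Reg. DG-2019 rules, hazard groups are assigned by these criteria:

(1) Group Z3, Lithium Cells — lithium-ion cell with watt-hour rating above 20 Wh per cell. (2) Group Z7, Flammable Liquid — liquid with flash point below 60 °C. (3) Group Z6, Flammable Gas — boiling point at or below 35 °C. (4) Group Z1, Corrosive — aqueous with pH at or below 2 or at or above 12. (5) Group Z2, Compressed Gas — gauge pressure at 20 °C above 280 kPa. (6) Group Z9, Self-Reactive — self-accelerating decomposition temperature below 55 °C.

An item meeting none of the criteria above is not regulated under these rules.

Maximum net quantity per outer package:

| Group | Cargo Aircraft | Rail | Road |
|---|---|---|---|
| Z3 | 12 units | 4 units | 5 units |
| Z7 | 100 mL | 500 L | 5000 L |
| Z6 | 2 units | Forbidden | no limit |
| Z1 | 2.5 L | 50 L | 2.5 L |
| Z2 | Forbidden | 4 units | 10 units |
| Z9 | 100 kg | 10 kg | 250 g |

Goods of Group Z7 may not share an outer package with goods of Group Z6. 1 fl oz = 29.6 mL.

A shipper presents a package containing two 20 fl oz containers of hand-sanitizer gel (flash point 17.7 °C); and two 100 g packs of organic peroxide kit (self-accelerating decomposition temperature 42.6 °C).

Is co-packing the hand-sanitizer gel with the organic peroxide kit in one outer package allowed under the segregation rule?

Yes

Flash point 17.7 °C meets the Group Z7 criterion (Flammable Liquid), so the hand-sanitizer gel is Group Z7.
Self-accelerating decomposition temperature 42.6 °C meets the Group Z9 criterion (Self-Reactive), so the organic peroxide kit is Group Z9.
No segregation rule bars Group Z7 with Group Z9.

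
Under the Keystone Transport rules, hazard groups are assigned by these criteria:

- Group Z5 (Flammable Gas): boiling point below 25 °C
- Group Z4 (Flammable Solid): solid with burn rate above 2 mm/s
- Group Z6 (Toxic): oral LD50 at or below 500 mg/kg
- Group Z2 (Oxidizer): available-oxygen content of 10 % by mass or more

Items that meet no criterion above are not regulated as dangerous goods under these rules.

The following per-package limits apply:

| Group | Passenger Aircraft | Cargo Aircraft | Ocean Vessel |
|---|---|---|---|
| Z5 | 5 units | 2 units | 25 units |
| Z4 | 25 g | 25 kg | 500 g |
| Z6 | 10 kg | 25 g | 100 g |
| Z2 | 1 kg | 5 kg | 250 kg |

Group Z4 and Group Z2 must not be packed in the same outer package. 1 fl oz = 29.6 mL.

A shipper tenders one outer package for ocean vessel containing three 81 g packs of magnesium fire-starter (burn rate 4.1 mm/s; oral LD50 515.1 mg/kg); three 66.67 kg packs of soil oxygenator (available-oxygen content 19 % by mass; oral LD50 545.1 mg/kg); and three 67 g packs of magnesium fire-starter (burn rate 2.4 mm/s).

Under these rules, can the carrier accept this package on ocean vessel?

The magnesium fire-starter has burn rate 4.1 mm/s, which is > 2 mm/s, so it is Group Z4 (Flammable Solid).
With available-oxygen content 19 % by mass (≥ 10 % by mass), the soil oxygenator falls in Group Z2.
Magnesium fire-starter: burn rate 2.4 mm/s > 2 mm/s → Group Z4 (Flammable Solid).
Total Group Z4: (three 81 g packs = 243 g) + (three 67 g packs = 201 g) = 444 g.
444 g ≤ 500 g (ocean vessel limit, Group Z4) — within limit.
Group Z2 quantity: three 66.67 kg packs = 200.01 kg.
200.01 kg ≤ 250 kg (ocean vessel limit, Group Z2) — within limit.
Group Z4 and Group Z2 may not share an outer package.

No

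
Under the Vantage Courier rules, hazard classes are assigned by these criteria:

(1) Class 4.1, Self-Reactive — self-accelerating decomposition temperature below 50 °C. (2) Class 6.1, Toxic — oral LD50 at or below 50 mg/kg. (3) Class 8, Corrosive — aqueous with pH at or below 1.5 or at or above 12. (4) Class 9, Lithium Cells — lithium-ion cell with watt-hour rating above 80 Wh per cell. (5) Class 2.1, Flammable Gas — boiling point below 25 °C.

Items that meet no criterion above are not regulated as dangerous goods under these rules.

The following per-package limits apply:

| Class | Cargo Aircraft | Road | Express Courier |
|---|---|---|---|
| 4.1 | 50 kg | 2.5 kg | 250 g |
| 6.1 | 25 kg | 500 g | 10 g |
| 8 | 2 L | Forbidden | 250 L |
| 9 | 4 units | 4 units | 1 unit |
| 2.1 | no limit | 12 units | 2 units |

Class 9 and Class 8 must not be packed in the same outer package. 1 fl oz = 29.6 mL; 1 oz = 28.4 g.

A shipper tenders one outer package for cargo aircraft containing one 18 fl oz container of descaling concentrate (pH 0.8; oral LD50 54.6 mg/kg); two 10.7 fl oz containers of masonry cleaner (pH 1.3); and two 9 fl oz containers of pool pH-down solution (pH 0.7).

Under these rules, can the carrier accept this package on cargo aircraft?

Descaling concentrate: pH 0.8 ≤ 1.5 → Class 8 (Corrosive).
pH 1.3 meets the Class 8 criterion (Corrosive), so the masonry cleaner is Class 8.
Pool pH-down solution: pH 0.7 ≤ 1.5 → Class 8 (Corrosive).
Class 8 net quantity: (one 18 fl oz container = 532.8 mL) + (two 10.7 fl oz containers = 633.44 mL) + (two 9 fl oz containers = 532.8 mL) = 1699.04 mL.
That is within the Class 8 cargo aircraft limit of 2 L.

Yes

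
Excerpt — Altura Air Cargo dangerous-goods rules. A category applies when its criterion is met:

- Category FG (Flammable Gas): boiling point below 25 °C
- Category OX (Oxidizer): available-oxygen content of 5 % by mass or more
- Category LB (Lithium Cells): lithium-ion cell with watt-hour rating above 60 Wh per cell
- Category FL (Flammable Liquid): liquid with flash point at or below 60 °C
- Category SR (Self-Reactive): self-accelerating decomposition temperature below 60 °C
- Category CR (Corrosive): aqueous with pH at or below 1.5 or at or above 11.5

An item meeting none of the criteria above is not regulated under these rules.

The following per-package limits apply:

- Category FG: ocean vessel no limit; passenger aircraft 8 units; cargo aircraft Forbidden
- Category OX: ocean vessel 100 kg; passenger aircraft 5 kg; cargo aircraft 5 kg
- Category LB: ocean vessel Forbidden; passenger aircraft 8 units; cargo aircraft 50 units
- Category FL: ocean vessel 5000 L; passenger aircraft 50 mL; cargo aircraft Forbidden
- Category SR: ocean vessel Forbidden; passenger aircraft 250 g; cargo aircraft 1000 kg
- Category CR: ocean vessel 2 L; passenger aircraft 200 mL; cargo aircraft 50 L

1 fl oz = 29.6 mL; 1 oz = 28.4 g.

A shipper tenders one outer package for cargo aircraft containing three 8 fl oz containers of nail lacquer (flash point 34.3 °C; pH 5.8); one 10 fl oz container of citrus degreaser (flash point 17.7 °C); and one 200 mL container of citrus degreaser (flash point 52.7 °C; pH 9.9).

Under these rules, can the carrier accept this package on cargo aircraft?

No

Nail lacquer: flash point 34.3 °C ≤ 60 °C → Category FL (Flammable Liquid).
With flash point 17.7 °C (≤ 60 °C), the citrus degreaser falls in Category FL.
With flash point 52.7 °C (≤ 60 °C), the citrus degreaser falls in Category FL.
Total Category FL: (three 8 fl oz containers = 710.4 mL) + (one 10 fl oz container = 296 mL) + 200 mL = 1206.4 mL.
By cargo aircraft, Category FL is Forbidden regardless of quantity.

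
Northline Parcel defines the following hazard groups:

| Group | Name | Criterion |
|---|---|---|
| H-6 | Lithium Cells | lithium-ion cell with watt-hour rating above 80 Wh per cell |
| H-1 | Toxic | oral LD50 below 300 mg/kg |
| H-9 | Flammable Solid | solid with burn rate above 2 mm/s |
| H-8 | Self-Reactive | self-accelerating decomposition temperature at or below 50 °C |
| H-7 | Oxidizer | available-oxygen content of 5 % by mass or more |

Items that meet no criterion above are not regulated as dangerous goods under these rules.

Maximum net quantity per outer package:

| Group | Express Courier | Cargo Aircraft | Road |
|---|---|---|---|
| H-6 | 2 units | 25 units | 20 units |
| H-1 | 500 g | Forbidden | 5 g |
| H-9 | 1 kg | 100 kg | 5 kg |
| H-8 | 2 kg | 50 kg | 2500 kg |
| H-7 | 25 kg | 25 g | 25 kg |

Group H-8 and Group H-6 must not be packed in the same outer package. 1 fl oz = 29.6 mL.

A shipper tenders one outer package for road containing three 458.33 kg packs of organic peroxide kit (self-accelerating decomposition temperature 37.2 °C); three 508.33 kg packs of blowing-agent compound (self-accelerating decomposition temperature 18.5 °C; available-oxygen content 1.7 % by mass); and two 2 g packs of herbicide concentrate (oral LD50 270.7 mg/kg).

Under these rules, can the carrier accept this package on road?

No

Self-accelerating decomposition temperature 37.2 °C meets the Group H-8 criterion (Self-Reactive), so the organic peroxide kit is Group H-8.
With self-accelerating decomposition temperature 18.5 °C (≤ 50 °C), the blowing-agent compound falls in Group H-8.
With oral LD50 270.7 mg/kg (< 300 mg/kg), the herbicide concentrate falls in Group H-1.
Total Group H-8: (three 458.33 kg packs = 1374.99 kg) + (three 508.33 kg packs = 1524.99 kg) = 2899.98 kg.
2899.98 kg exceeds the road limit of 2500 kg for Group H-8.
Group H-1 quantity: two 2 g packs = 4 g.
That is within the Group H-1 road limit of 5 g.
The segregation rule (Group H-8 with Group H-6) does not apply to Group H-8 with Group H-1.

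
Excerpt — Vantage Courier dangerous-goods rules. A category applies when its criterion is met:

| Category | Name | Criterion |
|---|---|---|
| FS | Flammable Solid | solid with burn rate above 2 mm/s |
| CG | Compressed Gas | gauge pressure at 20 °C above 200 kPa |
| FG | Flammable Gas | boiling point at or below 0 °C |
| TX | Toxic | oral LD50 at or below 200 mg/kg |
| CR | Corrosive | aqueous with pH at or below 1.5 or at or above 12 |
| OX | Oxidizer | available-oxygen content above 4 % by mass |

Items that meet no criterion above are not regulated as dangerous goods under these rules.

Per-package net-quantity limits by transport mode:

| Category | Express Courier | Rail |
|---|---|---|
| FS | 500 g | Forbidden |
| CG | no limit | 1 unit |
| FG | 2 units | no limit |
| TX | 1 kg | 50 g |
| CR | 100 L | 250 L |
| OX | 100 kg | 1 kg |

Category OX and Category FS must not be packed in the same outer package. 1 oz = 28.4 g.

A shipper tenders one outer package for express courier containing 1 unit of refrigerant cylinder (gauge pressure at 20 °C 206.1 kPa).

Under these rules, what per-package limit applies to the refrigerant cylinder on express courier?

no limit

Gauge pressure at 20 °C 206.1 kPa meets the Category CG criterion (Compressed Gas), so the refrigerant cylinder is Category CG.
The express courier limit for Category CG is no limit.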